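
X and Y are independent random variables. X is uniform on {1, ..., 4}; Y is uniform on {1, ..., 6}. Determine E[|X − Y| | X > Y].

5/3

Outcomes with X > Y: (2,1), (3,1), (3,2), (4,1), (4,2), (4,3), each with probability 1/24.
E[|X − Y| | X > Y] = (1 + 2 + 1 + 3 + 2 + 1) / 6 = 5/3.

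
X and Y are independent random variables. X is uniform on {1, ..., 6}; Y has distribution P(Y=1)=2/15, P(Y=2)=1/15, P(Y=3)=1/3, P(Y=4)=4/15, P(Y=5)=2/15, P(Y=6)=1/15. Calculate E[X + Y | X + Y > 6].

P(X + Y > 6) = 17/30.
Summing (X+Y)·P(x,y) over outcomes with X + Y > 6 gives 24/5.
E[X + Y | X + Y > 6] = (24/5) / (17/30) = 144/17.

144/17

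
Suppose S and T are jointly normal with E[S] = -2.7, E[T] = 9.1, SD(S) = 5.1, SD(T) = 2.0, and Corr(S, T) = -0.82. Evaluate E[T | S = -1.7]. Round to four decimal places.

For a bivariate normal, E[T | S=x] = μ_T + ρ·(σ_T/σ_S)·(x − μ_S).
E[T | S=-1.7] = 9.1 + (-0.82)·(2.0/5.1)·(-1.7 − (-2.7)) = 9.1 + (-0.32157)·(1) = 8.7784.

8.7784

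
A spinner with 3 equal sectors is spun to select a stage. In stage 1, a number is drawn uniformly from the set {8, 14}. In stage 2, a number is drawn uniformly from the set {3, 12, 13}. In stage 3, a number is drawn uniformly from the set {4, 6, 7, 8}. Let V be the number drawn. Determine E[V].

319/36

E[V | stage 1] = (8+14)/2 = 11.
E[V | stage 2] = (3+12+13)/3 = 28/3.
E[V | stage 3] = (4+6+7+8)/4 = 25/4.
E[V] = (1/3)·(11) + (1/3)·(28/3) + (1/3)·(25/4) = 319/36.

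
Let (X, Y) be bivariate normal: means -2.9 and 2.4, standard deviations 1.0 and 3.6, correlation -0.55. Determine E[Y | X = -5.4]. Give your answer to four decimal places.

7.3500

For a bivariate normal, E[Y | X=x] = μ_Y + ρ·(σ_Y/σ_X)·(x − μ_X).
E[Y | X=-5.4] = 2.4 + (-0.55)·(3.6/1.0)·(-5.4 − (-2.9)) = 2.4 + (-1.98)·(-2.5) = 7.3500.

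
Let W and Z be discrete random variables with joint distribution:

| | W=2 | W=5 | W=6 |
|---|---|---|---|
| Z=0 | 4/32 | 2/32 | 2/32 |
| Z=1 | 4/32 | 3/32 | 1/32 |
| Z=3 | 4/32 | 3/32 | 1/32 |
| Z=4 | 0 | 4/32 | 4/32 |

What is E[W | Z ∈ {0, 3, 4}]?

103/24

P(Z ∈ {0, 3, 4}) = 3/4.
Σ W·P over the event = 2·(4/32) + 2·(4/32) + 5·(2/32) + 5·(3/32) + 5·(4/32) + 6·(2/32) + 6·(1/32) + 6·(4/32) = 103/32.
E[W | Z ∈ {0, 3, 4}] = (103/32) / (3/4) = 103/24.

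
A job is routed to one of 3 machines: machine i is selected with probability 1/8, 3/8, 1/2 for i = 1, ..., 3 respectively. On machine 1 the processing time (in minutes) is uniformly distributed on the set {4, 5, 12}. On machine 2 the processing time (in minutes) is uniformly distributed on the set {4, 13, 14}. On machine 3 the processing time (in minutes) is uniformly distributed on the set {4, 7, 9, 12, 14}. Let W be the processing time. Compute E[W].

E[W | machine 1] = (4+5+12)/3 = 7.
E[W | machine 2] = (4+13+14)/3 = 31/3.
E[W | machine 3] = (4+7+9+12+14)/5 = 46/5.
E[W] = (1/8)·(7) + (3/8)·(31/3) + (1/2)·(46/5) = 187/20.

187/20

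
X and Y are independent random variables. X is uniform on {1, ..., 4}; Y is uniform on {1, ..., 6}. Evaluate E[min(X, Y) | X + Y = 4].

4/3

Outcomes with X + Y = 4: (1,3), (2,2), (3,1), each with probability 1/24.
E[min(X, Y) | X + Y = 4] = (1 + 2 + 1) / 3 = 4/3.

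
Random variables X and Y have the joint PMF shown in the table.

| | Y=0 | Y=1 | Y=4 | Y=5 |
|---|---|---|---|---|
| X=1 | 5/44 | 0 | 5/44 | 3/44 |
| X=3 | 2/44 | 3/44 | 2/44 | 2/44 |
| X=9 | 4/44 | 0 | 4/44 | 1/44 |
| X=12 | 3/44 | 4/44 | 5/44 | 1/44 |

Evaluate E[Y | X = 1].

P(X = 1) = 13/44.
Σ Y·P over the event = 0·(5/44) + 4·(5/44) + 5·(3/44) = 35/44.
E[Y | X = 1] = (35/44) / (13/44) = 35/13.

35/13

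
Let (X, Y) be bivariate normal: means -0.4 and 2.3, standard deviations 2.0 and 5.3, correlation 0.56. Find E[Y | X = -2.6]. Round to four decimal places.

E[Y | X=x] = μ_Y + ρ(σ_Y/σ_X)(x − μ_X) for jointly normal variables.
E[Y | X=-2.6] = 2.3 + (0.56)·(5.3/2.0)·(-2.6 − (-0.4)) = 2.3 + (1.484)·(-2.2) = -0.9648.

-0.9648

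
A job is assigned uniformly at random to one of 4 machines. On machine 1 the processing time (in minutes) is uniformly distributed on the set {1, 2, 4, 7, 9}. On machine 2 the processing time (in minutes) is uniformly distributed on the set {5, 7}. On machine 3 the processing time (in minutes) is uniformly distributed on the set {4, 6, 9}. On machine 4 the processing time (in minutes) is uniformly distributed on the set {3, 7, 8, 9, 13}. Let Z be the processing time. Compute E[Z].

187/30

E[Z | machine 1] = (1+2+4+7+9)/5 = 23/5.
E[Z | machine 2] = (5+7)/2 = 6.
E[Z | machine 3] = (4+6+9)/3 = 19/3.
E[Z | machine 4] = (3+7+8+9+13)/5 = 8.
E[Z] = (1/4)·(23/5) + (1/4)·(6) + (1/4)·(19/3) + (1/4)·(8) = 187/30.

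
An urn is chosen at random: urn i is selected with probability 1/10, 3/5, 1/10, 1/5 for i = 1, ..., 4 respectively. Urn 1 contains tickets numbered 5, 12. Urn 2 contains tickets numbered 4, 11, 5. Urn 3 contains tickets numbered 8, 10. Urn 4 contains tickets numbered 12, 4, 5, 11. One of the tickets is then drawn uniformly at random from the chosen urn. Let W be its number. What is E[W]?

147/20

E[W | urn 1] = (5+12)/2 = 17/2.
E[W | urn 2] = (4+11+5)/3 = 20/3.
E[W | urn 3] = (8+10)/2 = 9.
E[W | urn 4] = (12+4+5+11)/4 = 8.
E[W] = (1/10)·(17/2) + (3/5)·(20/3) + (1/10)·(9) + (1/5)·(8) = 147/20.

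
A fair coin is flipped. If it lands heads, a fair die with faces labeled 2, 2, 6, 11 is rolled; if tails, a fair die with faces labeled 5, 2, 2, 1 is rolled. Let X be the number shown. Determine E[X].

E[X | heads] = (2+2+6+11)/4 = 21/4.
E[X | tails] = (5+2+2+1)/4 = 5/2.
E[X] = (1/2)·(21/4) + (1/2)·(5/2) = 31/8.

31/8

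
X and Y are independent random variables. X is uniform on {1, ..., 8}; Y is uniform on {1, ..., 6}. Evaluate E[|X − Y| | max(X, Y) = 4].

12/7

P(max(X, Y) = 4) = 7/48.
Summing |X−Y|·P(x,y) over outcomes with max(X, Y) = 4 gives 1/4.
E[|X − Y| | max(X, Y) = 4] = (1/4) / (7/48) = 12/7.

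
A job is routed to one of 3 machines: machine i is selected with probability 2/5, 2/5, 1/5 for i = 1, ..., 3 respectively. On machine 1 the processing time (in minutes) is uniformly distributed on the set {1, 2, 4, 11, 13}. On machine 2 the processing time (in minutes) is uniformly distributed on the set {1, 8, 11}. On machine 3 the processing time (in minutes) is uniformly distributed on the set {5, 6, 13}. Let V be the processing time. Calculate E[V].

E[V | machine 1] = (1+2+4+11+13)/5 = 31/5.
E[V | machine 2] = (1+8+11)/3 = 20/3.
E[V | machine 3] = (5+6+13)/3 = 8.
By the law of total expectation,
E[V] = (2/5)·(31/5) + (2/5)·(20/3) + (1/5)·(8) = 506/75.

506/75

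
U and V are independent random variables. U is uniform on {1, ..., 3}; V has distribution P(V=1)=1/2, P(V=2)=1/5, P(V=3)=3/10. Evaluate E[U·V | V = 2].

P(V = 2) = 1/5.
Summing UV·P(x,y) over outcomes with V = 2 gives 4/5.
E[U·V | V = 2] = (4/5) / (1/5) = 4.

4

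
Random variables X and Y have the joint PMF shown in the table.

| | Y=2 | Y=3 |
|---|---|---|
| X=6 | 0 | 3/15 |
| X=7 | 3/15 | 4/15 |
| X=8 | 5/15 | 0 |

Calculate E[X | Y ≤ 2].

P(Y ≤ 2) = 8/15.
Summing X·P(X=x,Y=y) over the conditioning event gives 61/15.
E[X | Y ≤ 2] = (61/15) / (8/15) = 61/8.

61/8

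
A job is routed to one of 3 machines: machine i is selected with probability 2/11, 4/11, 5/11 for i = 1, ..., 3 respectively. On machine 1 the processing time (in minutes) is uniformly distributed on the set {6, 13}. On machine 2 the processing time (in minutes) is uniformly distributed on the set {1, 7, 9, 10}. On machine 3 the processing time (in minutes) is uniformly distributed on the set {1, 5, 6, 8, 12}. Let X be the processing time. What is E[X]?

E[X | machine 1] = (6+13)/2 = 19/2.
E[X | machine 2] = (1+7+9+10)/4 = 27/4.
E[X | machine 3] = (1+5+6+8+12)/5 = 32/5.
E[X] = (2/11)·(19/2) + (4/11)·(27/4) + (5/11)·(32/5) = 78/11.

78/11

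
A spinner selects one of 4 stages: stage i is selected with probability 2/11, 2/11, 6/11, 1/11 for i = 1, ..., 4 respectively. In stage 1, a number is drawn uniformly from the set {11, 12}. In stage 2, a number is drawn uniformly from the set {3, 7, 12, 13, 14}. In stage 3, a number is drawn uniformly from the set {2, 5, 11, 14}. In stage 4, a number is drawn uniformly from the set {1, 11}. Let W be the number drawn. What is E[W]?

483/55

E[W | stage 1] = (11+12)/2 = 23/2.
E[W | stage 2] = (3+7+12+13+14)/5 = 49/5.
E[W | stage 3] = (2+5+11+14)/4 = 8.
E[W | stage 4] = (1+11)/2 = 6.
By the law of total expectation,
E[W] = (2/11)·(23/2) + (2/11)·(49/5) + (6/11)·(8) + (1/11)·(6) = 483/55.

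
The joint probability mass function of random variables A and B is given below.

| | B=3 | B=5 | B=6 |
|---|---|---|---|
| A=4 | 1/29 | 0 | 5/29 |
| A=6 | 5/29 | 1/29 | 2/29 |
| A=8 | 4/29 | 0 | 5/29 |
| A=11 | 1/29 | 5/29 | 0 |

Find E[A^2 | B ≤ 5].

1214/17

P(B ≤ 5) = 17/29.
Summing A^2·P(A=x,B=y) over the conditioning event gives 1214/29.
E[A^2 | B ≤ 5] = (1214/29) / (17/29) = 1214/17.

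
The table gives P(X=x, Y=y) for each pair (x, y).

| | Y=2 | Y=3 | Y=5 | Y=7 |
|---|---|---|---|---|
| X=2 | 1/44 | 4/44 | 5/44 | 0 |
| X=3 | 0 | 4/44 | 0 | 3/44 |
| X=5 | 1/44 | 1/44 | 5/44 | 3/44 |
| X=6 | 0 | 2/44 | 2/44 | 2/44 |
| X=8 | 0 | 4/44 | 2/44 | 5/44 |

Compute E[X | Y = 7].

P(Y = 7) = 13/44.
Σ X·P over the event = 3·(3/44) + 5·(3/44) + 6·(2/44) + 8·(5/44) = 19/11.
E[X | Y = 7] = (19/11) / (13/44) = 76/13.

76/13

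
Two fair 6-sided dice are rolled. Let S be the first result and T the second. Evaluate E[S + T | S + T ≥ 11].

P(S + T ≥ 11) = 1/12.
Summing (S+T)·P(x,y) over outcomes with S + T ≥ 11 gives 17/18.
E[S + T | S + T ≥ 11] = (17/18) / (1/12) = 34/3.

34/3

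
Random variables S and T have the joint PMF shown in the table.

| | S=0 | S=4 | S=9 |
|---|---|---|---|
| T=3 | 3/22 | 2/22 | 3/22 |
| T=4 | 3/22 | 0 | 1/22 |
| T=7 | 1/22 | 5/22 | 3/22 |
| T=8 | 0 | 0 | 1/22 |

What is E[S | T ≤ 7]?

P(T ≤ 7) = 21/22.
Σ S·P over the event = 0·(3/22) + 0·(3/22) + 0·(1/22) + 4·(2/22) + 4·(5/22) + 9·(3/22) + 9·(1/22) + 9·(3/22) = 91/22.
E[S | T ≤ 7] = (91/22) / (21/22) = 13/3.

13/3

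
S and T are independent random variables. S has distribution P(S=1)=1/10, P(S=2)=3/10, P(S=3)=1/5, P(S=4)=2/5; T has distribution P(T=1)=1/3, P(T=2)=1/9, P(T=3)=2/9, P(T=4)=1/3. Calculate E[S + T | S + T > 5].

P(S + T > 5) = 43/90.
Summing (S+T)·P(x,y) over outcomes with S + T > 5 gives 148/45.
E[S + T | S + T > 5] = (148/45) / (43/90) = 296/43.

296/43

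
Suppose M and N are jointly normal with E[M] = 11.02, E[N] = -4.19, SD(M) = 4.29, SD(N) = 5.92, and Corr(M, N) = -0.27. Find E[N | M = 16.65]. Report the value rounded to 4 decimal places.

-6.2877

The regression of N on M has slope ρ·σ_N/σ_M and passes through (μ_M, μ_N).
E[N | M=16.65] = -4.19 + (-0.27)·(5.92/4.29)·(16.65 − (11.02)) = -4.19 + (-0.37259)·(5.63) = -6.2877.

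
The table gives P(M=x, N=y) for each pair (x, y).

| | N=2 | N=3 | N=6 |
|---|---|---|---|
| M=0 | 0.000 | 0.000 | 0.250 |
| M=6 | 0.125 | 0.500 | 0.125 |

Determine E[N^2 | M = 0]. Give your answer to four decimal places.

36.0000

P(M = 0) = 0.250.
Σ N^2·P over the event = 36·(0.250) = 9.000.
E[N^2 | M = 0] = (9.000) / (0.250) = 36.0000.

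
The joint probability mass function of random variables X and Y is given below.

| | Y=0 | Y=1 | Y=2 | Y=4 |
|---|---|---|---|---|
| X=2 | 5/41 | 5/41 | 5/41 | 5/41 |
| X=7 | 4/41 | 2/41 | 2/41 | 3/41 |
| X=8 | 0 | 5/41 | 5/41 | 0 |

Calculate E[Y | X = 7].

P(X = 7) = 11/41.
Σ Y·P over the event = 0·(4/41) + 1·(2/41) + 2·(2/41) + 4·(3/41) = 18/41.
E[Y | X = 7] = (18/41) / (11/41) = 18/11.

18/11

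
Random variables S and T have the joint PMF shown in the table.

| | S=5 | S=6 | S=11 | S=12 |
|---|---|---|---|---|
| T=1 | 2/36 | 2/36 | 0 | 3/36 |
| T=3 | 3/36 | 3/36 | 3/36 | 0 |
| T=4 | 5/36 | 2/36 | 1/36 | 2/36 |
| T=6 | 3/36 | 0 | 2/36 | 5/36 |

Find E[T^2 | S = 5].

P(S = 5) = 13/36.
Σ T^2·P over the event = 1·(2/36) + 9·(3/36) + 16·(5/36) + 36·(3/36) = 217/36.
E[T^2 | S = 5] = (217/36) / (13/36) = 217/13.

217/13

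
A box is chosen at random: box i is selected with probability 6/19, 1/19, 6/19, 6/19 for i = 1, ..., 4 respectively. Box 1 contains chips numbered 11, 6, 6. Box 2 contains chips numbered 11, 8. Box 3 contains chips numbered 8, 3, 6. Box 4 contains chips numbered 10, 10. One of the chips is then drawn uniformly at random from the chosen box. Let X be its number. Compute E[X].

E[X | box 1] = (11+6+6)/3 = 23/3.
E[X | box 2] = (11+8)/2 = 19/2.
E[X | box 3] = (8+3+6)/3 = 17/3.
E[X | box 4] = (10+10)/2 = 10.
E[X] = (6/19)·(23/3) + (1/19)·(19/2) + (6/19)·(17/3) + (6/19)·(10) = 299/38.

299/38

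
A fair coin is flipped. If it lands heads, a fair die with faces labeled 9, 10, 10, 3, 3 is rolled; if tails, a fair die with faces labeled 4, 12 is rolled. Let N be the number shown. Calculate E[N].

15/2

E[N | heads] = (9+10+10+3+3)/5 = 7.
E[N | tails] = (4+12)/2 = 8.
By the law of total expectation,
E[N] = (1/2)·(7) + (1/2)·(8) = 15/2.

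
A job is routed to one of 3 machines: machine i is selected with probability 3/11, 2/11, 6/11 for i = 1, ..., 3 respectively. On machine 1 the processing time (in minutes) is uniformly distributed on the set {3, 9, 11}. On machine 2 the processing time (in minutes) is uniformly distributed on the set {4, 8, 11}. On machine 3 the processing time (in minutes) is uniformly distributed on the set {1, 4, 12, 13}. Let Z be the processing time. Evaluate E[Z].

E[Z | machine 1] = (3+9+11)/3 = 23/3.
E[Z | machine 2] = (4+8+11)/3 = 23/3.
E[Z | machine 3] = (1+4+12+13)/4 = 15/2.
E[Z] = (3/11)·(23/3) + (2/11)·(23/3) + (6/11)·(15/2) = 250/33.

250/33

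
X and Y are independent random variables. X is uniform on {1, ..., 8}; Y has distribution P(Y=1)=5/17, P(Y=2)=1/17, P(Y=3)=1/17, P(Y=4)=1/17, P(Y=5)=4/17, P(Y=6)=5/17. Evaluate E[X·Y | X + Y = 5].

9/2

P(X + Y = 5) = 1/17.
Summing XY·P(x,y) over outcomes with X + Y = 5 gives 9/34.
E[X·Y | X + Y = 5] = (9/34) / (1/17) = 9/2.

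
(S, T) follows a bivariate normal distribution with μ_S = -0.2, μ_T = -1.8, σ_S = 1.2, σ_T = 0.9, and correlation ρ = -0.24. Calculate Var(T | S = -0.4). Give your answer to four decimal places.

Var(T | S=x) = (1 − ρ²)·σ_T².
Var(T | S=-0.4) = (0.9)²·(1 − (-0.24)²) = 0.81·0.9424 = 0.7633.

0.7633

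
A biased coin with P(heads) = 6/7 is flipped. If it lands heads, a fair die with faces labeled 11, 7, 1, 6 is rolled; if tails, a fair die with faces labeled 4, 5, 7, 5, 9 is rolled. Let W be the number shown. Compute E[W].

E[W | heads] = (11+7+1+6)/4 = 25/4.
E[W | tails] = (4+5+7+5+9)/5 = 6.
By the law of total expectation,
E[W] = (6/7)·(25/4) + (1/7)·(6) = 87/14.

87/14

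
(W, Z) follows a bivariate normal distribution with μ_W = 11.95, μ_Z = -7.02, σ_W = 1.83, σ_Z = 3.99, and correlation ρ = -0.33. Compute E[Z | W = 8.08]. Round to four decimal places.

-4.2355

For a bivariate normal, E[Z | W=x] = μ_Z + ρ·(σ_Z/σ_W)·(x − μ_W).
E[Z | W=8.08] = -7.02 + (-0.33)·(3.99/1.83)·(8.08 − (11.95)) = -7.02 + (-0.71951)·(-3.87) = -4.2355.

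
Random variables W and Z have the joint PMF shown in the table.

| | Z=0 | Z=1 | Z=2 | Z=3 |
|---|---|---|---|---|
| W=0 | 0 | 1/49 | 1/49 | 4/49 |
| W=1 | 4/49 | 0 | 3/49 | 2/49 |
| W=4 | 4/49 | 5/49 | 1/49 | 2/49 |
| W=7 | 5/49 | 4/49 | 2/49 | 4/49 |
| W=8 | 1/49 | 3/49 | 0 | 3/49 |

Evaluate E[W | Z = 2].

P(Z = 2) = 1/7.
Σ W·P over the event = 0·(1/49) + 1·(3/49) + 4·(1/49) + 7·(2/49) = 3/7.
E[W | Z = 2] = (3/7) / (1/7) = 3.

3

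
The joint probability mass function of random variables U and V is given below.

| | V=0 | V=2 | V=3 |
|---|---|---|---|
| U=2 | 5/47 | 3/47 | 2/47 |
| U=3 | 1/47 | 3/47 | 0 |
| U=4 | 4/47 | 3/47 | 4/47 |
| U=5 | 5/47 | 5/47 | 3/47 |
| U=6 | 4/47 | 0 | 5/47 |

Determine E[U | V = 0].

78/19

P(V = 0) = 19/47.
Summing U·P(U=x,V=y) over the conditioning event gives 78/47.
E[U | V = 0] = (78/47) / (19/47) = 78/19.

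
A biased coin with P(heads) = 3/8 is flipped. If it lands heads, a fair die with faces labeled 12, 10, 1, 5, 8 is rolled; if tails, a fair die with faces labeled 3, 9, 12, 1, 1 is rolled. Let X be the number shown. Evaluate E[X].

119/20

E[X | heads] = (12+10+1+5+8)/5 = 36/5.
E[X | tails] = (3+9+12+1+1)/5 = 26/5.
By the law of total expectation,
E[X] = (3/8)·(36/5) + (5/8)·(26/5) = 119/20.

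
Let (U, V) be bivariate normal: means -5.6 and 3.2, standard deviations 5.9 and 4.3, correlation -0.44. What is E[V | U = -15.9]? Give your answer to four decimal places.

The regression of V on U has slope ρ·σ_V/σ_U and passes through (μ_U, μ_V).
E[V | U=-15.9] = 3.2 + (-0.44)·(4.3/5.9)·(-15.9 − (-5.6)) = 3.2 + (-0.32068)·(-10.3) = 6.5030.

6.5030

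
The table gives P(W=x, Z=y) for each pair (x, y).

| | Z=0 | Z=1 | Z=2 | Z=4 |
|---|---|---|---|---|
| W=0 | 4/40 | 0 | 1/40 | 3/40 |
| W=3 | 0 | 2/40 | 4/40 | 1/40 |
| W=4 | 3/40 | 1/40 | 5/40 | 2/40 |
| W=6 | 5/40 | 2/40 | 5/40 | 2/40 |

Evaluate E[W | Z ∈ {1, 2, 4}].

P(Z ∈ {1, 2, 4}) = 7/10.
Summing W·P(W=x,Z=y) over the conditioning event gives 107/40.
E[W | Z ∈ {1, 2, 4}] = (107/40) / (7/10) = 107/28.

107/28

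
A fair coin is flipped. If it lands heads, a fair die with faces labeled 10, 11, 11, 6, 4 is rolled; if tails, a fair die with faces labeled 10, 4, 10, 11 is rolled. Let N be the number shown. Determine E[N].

343/40

E[N | heads] = (10+11+11+6+4)/5 = 42/5.
E[N | tails] = (10+4+10+11)/4 = 35/4.
E[N] = (1/2)·(42/5) + (1/2)·(35/4) = 343/40.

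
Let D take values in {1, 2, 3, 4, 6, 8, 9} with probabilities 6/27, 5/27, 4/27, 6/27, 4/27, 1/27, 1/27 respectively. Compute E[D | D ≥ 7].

17/2

P(D ≥ 7) = 2/27.
Σ over the event: 8·1/27 + 9·1/27 = 17/27.
E[D | D ≥ 7] = (17/27) / (2/27) = 17/2.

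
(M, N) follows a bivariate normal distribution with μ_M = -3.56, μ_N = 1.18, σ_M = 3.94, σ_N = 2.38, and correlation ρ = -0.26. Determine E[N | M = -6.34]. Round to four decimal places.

E[N | M=x] = μ_N + ρ(σ_N/σ_M)(x − μ_M) for jointly normal variables.
E[N | M=-6.34] = 1.18 + (-0.26)·(2.38/3.94)·(-6.34 − (-3.56)) = 1.18 + (-0.15706)·(-2.78) = 1.6166.

1.6166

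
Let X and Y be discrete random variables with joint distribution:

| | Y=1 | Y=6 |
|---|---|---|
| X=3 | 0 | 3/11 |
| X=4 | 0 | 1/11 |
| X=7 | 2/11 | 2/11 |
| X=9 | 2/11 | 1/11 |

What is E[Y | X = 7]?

7/2

P(X = 7) = 4/11.
Σ Y·P over the event = 1·(2/11) + 6·(2/11) = 14/11.
E[Y | X = 7] = (14/11) / (4/11) = 7/2.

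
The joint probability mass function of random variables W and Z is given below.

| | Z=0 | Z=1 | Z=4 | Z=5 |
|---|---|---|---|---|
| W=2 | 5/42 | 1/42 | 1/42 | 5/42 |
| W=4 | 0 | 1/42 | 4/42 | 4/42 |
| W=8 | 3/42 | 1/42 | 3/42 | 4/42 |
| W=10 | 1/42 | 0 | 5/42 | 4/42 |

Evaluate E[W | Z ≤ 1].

P(Z ≤ 1) = 2/7.
Summing W·P(W=x,Z=y) over the conditioning event gives 29/21.
E[W | Z ≤ 1] = (29/21) / (2/7) = 29/6.

29/6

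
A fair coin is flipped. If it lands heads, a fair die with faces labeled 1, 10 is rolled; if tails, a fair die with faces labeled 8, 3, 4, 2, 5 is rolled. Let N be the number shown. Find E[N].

E[N | heads] = (1+10)/2 = 11/2.
E[N | tails] = (8+3+4+2+5)/5 = 22/5.
E[N] = (1/2)·(11/2) + (1/2)·(22/5) = 99/20.

99/20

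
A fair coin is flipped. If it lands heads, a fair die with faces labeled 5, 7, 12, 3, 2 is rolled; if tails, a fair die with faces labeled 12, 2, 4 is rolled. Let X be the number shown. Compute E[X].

E[X | heads] = (5+7+12+3+2)/5 = 29/5.
E[X | tails] = (12+2+4)/3 = 6.
By the law of total expectation,
E[X] = (1/2)·(29/5) + (1/2)·(6) = 59/10.

59/10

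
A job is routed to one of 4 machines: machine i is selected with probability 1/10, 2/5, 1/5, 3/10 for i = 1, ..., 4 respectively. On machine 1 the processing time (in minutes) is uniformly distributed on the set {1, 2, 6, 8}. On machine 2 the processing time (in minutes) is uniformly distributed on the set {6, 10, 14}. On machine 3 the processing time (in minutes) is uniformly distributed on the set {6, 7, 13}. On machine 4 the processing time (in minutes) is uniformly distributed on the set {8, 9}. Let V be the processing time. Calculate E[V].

209/24

E[V | machine 1] = (1+2+6+8)/4 = 17/4.
E[V | machine 2] = (6+10+14)/3 = 10.
E[V | machine 3] = (6+7+13)/3 = 26/3.
E[V | machine 4] = (8+9)/2 = 17/2.
By the law of total expectation,
E[V] = (1/10)·(17/4) + (2/5)·(10) + (1/5)·(26/3) + (3/10)·(17/2) = 209/24.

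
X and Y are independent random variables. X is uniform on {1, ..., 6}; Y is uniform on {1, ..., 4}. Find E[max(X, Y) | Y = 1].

7/2

Outcomes with Y = 1: (1,1), (2,1), (3,1), (4,1), (5,1), (6,1), each with probability 1/24.
E[max(X, Y) | Y = 1] = (1 + 2 + 3 + 4 + 5 + 6) / 6 = 7/2.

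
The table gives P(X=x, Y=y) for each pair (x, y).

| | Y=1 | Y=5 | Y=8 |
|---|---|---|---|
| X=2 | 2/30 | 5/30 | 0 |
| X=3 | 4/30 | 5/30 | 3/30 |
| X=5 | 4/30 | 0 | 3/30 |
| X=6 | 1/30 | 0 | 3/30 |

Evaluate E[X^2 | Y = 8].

P(Y = 8) = 3/10.
Summing X^2·P(X=x,Y=y) over the conditioning event gives 7.
E[X^2 | Y = 8] = (7) / (3/10) = 70/3.

70/3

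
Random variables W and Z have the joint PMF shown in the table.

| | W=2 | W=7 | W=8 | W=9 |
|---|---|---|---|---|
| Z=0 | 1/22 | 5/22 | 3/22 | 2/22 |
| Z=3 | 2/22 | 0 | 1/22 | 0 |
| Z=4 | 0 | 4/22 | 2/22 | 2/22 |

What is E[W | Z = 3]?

4

P(Z = 3) = 3/22.
Σ W·P over the event = 2·(2/22) + 8·(1/22) = 6/11.
E[W | Z = 3] = (6/11) / (3/22) = 4.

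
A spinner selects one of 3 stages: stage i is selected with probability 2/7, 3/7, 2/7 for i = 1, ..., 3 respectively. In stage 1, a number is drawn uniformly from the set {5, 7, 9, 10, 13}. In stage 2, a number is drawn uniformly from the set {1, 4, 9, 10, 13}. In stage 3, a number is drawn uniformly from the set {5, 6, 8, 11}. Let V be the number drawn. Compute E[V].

274/35

E[V | stage 1] = (5+7+9+10+13)/5 = 44/5.
E[V | stage 2] = (1+4+9+10+13)/5 = 37/5.
E[V | stage 3] = (5+6+8+11)/4 = 15/2.
By the law of total expectation,
E[V] = (2/7)·(44/5) + (3/7)·(37/5) + (2/7)·(15/2) = 274/35.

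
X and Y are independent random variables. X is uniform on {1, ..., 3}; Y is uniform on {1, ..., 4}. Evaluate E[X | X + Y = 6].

Outcomes with X + Y = 6: (2,4), (3,3), each with probability 1/12.
E[X | X + Y = 6] = (2 + 3) / 2 = 5/2.

5/2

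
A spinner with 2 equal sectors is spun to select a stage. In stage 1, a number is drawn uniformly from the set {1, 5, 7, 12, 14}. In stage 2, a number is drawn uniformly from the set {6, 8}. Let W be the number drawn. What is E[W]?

37/5

E[W | stage 1] = (1+5+7+12+14)/5 = 39/5.
E[W | stage 2] = (6+8)/2 = 7.
E[W] = (1/2)·(39/5) + (1/2)·(7) = 37/5.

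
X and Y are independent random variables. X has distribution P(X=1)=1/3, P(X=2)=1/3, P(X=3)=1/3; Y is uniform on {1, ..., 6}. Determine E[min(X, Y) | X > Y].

P(X > Y) = 1/6.
Summing min(X,Y)·P(x,y) over outcomes with X > Y gives 2/9.
E[min(X, Y) | X > Y] = (2/9) / (1/6) = 4/3.

4/3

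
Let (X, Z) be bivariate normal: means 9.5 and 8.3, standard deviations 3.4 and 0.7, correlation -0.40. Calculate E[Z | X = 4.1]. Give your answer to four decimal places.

The regression of Z on X has slope ρ·σ_Z/σ_X and passes through (μ_X, μ_Z).
E[Z | X=4.1] = 8.3 + (-0.40)·(0.7/3.4)·(4.1 − (9.5)) = 8.3 + (-0.082353)·(-5.4) = 8.7447.

8.7447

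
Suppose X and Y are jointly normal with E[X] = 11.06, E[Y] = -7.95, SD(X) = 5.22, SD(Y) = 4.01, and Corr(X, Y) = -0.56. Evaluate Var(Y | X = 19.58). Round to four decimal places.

For a bivariate normal, Var(Y | X=x) = σ_Y²(1 − ρ²).
Var(Y | X=19.58) = (4.01)²·(1 − (-0.56)²) = 16.0801·0.6864 = 11.0374.

11.0374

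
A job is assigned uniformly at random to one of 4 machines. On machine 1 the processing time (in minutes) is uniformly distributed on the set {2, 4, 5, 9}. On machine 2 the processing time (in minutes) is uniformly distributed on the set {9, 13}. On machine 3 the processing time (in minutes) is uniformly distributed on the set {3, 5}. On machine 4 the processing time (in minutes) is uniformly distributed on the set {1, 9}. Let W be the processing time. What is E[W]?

E[W | machine 1] = (2+4+5+9)/4 = 5.
E[W | machine 2] = (9+13)/2 = 11.
E[W | machine 3] = (3+5)/2 = 4.
E[W | machine 4] = (1+9)/2 = 5.
E[W] = (1/4)·(5) + (1/4)·(11) + (1/4)·(4) + (1/4)·(5) = 25/4.

25/4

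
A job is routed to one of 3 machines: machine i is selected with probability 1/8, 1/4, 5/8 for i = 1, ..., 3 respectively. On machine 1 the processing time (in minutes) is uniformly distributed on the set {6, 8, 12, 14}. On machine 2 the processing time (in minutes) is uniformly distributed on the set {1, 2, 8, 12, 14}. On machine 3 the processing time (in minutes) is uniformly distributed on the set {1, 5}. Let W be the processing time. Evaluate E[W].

E[W | machine 1] = (6+8+12+14)/4 = 10.
E[W | machine 2] = (1+2+8+12+14)/5 = 37/5.
E[W | machine 3] = (1+5)/2 = 3.
By the law of total expectation,
E[W] = (1/8)·(10) + (1/4)·(37/5) + (5/8)·(3) = 199/40.

199/40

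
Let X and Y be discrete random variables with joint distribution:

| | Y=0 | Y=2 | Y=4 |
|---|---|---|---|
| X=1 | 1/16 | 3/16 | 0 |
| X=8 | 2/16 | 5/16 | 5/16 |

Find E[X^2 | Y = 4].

64

P(Y = 4) = 5/16.
Σ X^2·P over the event = 64·(5/16) = 20.
E[X^2 | Y = 4] = (20) / (5/16) = 64.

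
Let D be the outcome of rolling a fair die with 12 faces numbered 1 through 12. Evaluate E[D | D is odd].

6

Given D is odd, D is equally likely to be any of {1, 3, 5, 7, 9, 11}.
E[D | D is odd] = (1 + 3 + 5 + 7 + 9 + 11) / 6 = 6.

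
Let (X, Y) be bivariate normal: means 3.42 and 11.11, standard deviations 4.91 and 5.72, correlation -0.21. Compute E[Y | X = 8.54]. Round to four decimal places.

E[Y | X=x] = μ_Y + ρ(σ_Y/σ_X)(x − μ_X) for jointly normal variables.
E[Y | X=8.54] = 11.11 + (-0.21)·(5.72/4.91)·(8.54 − (3.42)) = 11.11 + (-0.24464)·(5.12) = 9.8574.

9.8574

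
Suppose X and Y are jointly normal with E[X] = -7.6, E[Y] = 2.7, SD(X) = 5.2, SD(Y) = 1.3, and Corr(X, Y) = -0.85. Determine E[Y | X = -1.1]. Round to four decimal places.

1.3188

E[Y | X=x] = μ_Y + ρ(σ_Y/σ_X)(x − μ_X) for jointly normal variables.
E[Y | X=-1.1] = 2.7 + (-0.85)·(1.3/5.2)·(-1.1 − (-7.6)) = 2.7 + (-0.2125)·(6.5) = 1.3188.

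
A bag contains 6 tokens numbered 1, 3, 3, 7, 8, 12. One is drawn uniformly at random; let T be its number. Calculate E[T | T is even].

P(T is even) = 1/3.
Σ over the event: 8·1/6 + 12·1/6 = 10/3.
E[T | T is even] = (10/3) / (1/3) = 10.

10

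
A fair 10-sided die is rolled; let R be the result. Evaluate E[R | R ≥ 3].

Given R ≥ 3, R is equally likely to be any of {3, 4, 5, 6, 7, 8, 9, 10}.
E[R | R ≥ 3] = (3 + 4 + 5 + 6 + 7 + 8 + 9 + 10) / 8 = 13/2.

13/2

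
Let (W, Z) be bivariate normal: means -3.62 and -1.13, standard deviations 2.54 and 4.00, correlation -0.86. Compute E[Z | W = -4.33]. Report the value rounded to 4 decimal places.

The regression of Z on W has slope ρ·σ_Z/σ_W and passes through (μ_W, μ_Z).
E[Z | W=-4.33] = -1.13 + (-0.86)·(4.00/2.54)·(-4.33 − (-3.62)) = -1.13 + (-1.3543)·(-0.71) = -0.1684.

-0.1684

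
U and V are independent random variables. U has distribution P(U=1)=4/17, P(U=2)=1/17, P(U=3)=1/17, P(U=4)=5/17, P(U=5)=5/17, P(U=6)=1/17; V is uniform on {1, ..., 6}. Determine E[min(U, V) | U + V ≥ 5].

P(U + V ≥ 5) = 29/34.
Summing min(U,V)·P(x,y) over outcomes with U + V ≥ 5 gives 245/102.
E[min(U, V) | U + V ≥ 5] = (245/102) / (29/34) = 245/87.

245/87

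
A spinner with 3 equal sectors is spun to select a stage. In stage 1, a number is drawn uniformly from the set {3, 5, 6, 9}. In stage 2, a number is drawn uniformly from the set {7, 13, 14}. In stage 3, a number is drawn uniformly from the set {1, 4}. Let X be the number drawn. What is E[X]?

E[X | stage 1] = (3+5+6+9)/4 = 23/4.
E[X | stage 2] = (7+13+14)/3 = 34/3.
E[X | stage 3] = (1+4)/2 = 5/2.
E[X] = (1/3)·(23/4) + (1/3)·(34/3) + (1/3)·(5/2) = 235/36.

235/36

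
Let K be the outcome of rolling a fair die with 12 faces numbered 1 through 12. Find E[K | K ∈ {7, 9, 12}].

28/3

P(K ∈ {7, 9, 12}) = 1/4.
Σ over the event: 7·1/12 + 9·1/12 + 12·1/12 = 7/3.
E[K | K ∈ {7, 9, 12}] = (7/3) / (1/4) = 28/3.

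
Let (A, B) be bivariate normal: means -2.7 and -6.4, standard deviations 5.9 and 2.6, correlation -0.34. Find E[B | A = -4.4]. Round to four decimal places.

-6.1453

The regression of B on A has slope ρ·σ_B/σ_A and passes through (μ_A, μ_B).
E[B | A=-4.4] = -6.4 + (-0.34)·(2.6/5.9)·(-4.4 − (-2.7)) = -6.4 + (-0.14983)·(-1.7) = -6.1453.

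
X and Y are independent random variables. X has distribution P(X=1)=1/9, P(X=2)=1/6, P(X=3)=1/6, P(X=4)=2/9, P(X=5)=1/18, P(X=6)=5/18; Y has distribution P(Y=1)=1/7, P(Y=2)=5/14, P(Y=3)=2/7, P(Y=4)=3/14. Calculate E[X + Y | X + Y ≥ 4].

193/29

P(X + Y ≥ 4) = 58/63.
Summing (X+Y)·P(x,y) over outcomes with X + Y ≥ 4 gives 386/63.
E[X + Y | X + Y ≥ 4] = (386/63) / (58/63) = 193/29.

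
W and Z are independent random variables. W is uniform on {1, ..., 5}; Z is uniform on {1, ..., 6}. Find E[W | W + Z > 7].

Outcomes with W + Z > 7: (2,6), (3,5), (3,6), (4,4), (4,5), (4,6), (5,3), (5,4), (5,5), (5,6), each with probability 1/30.
E[W | W + Z > 7] = (2 + 3 + 3 + 4 + 4 + 4 + 5 + 5 + 5 + 5) / 10 = 4.

4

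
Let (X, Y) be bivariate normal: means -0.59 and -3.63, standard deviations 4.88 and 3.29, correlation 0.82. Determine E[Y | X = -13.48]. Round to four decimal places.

For a bivariate normal, E[Y | X=x] = μ_Y + ρ·(σ_Y/σ_X)·(x − μ_X).
E[Y | X=-13.48] = -3.63 + (0.82)·(3.29/4.88)·(-13.48 − (-0.59)) = -3.63 + (0.55283)·(-12.89) = -10.7560.

-10.7560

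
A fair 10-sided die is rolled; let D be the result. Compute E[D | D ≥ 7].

Given D ≥ 7, D is equally likely to be any of {7, 8, 9, 10}.
E[D | D ≥ 7] = (7 + 8 + 9 + 10) / 4 = 17/2.

17/2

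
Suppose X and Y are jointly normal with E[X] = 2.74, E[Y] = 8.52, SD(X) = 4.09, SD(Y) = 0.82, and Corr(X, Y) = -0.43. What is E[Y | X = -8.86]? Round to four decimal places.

The regression of Y on X has slope ρ·σ_Y/σ_X and passes through (μ_X, μ_Y).
E[Y | X=-8.86] = 8.52 + (-0.43)·(0.82/4.09)·(-8.86 − (2.74)) = 8.52 + (-0.08621)·(-11.6) = 9.5200.

9.5200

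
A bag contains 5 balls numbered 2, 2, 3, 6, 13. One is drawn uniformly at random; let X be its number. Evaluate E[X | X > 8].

P(X > 8) = 1/5.
Σ over the event: 13·1/5 = 13/5.
E[X | X > 8] = (13/5) / (1/5) = 13.

13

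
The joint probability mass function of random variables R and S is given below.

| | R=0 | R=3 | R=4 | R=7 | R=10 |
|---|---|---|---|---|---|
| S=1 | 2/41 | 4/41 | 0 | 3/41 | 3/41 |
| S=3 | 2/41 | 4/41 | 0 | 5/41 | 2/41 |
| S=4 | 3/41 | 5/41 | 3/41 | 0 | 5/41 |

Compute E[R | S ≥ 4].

P(S ≥ 4) = 16/41.
Σ R·P over the event = 0·(3/41) + 3·(5/41) + 4·(3/41) + 10·(5/41) = 77/41.
E[R | S ≥ 4] = (77/41) / (16/41) = 77/16.

77/16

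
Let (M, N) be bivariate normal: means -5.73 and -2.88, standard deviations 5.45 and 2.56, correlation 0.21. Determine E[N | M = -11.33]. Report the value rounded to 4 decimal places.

-3.4324

For a bivariate normal, E[N | M=x] = μ_N + ρ·(σ_N/σ_M)·(x − μ_M).
E[N | M=-11.33] = -2.88 + (0.21)·(2.56/5.45)·(-11.33 − (-5.73)) = -2.88 + (0.098642)·(-5.6) = -3.4324.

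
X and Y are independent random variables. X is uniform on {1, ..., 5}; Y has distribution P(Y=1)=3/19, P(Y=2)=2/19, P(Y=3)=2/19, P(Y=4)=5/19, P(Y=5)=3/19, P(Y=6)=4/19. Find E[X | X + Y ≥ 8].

P(X + Y ≥ 8) = 37/95.
Summing X·P(x,y) over outcomes with X + Y ≥ 8 gives 147/95.
E[X | X + Y ≥ 8] = (147/95) / (37/95) = 147/37.

147/37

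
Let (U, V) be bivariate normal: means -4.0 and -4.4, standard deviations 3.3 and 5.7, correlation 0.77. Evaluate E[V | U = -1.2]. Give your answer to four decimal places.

For a bivariate normal, E[V | U=x] = μ_V + ρ·(σ_V/σ_U)·(x − μ_U).
E[V | U=-1.2] = -4.4 + (0.77)·(5.7/3.3)·(-1.2 − (-4.0)) = -4.4 + (1.33)·(2.8) = -0.6760.

-0.6760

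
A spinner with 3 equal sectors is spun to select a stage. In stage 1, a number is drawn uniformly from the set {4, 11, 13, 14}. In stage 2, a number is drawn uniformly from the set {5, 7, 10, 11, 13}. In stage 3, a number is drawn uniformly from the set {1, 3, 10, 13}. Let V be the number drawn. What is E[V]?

E[V | stage 1] = (4+11+13+14)/4 = 21/2.
E[V | stage 2] = (5+7+10+11+13)/5 = 46/5.
E[V | stage 3] = (1+3+10+13)/4 = 27/4.
By the law of total expectation,
E[V] = (1/3)·(21/2) + (1/3)·(46/5) + (1/3)·(27/4) = 529/60.

529/60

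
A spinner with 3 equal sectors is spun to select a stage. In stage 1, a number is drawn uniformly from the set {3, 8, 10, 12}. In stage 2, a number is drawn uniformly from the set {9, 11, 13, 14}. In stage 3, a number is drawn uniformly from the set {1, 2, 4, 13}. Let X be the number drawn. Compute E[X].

E[X | stage 1] = (3+8+10+12)/4 = 33/4.
E[X | stage 2] = (9+11+13+14)/4 = 47/4.
E[X | stage 3] = (1+2+4+13)/4 = 5.
E[X] = (1/3)·(33/4) + (1/3)·(47/4) + (1/3)·(5) = 25/3.

25/3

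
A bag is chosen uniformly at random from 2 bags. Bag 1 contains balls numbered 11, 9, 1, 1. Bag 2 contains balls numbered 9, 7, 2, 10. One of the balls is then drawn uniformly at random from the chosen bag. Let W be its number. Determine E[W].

E[W | bag 1] = (11+9+1+1)/4 = 11/2.
E[W | bag 2] = (9+7+2+10)/4 = 7.
By the law of total expectation,
E[W] = (1/2)·(11/2) + (1/2)·(7) = 25/4.

25/4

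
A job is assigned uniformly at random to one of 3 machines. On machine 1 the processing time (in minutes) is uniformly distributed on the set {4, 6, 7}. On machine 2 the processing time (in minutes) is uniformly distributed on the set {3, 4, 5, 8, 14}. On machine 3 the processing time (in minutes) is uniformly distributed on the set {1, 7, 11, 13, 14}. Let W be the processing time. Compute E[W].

65/9

E[W | machine 1] = (4+6+7)/3 = 17/3.
E[W | machine 2] = (3+4+5+8+14)/5 = 34/5.
E[W | machine 3] = (1+7+11+13+14)/5 = 46/5.
E[W] = (1/3)·(17/3) + (1/3)·(34/5) + (1/3)·(46/5) = 65/9.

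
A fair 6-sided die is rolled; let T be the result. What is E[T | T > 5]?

Given T > 5, T is equally likely to be any of {6}.
E[T | T > 5] = (6) / 1 = 6.

6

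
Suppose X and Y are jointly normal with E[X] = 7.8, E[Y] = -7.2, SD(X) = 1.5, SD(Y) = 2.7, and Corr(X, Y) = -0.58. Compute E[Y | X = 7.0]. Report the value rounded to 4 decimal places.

E[Y | X=x] = μ_Y + ρ(σ_Y/σ_X)(x − μ_X) for jointly normal variables.
E[Y | X=7.0] = -7.2 + (-0.58)·(2.7/1.5)·(7.0 − (7.8)) = -7.2 + (-1.044)·(-0.8) = -6.3648.

-6.3648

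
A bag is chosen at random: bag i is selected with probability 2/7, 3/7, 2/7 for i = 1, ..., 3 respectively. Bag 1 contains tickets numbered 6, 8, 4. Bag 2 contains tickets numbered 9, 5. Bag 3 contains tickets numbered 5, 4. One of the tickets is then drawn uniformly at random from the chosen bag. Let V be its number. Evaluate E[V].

E[V | bag 1] = (6+8+4)/3 = 6.
E[V | bag 2] = (9+5)/2 = 7.
E[V | bag 3] = (5+4)/2 = 9/2.
E[V] = (2/7)·(6) + (3/7)·(7) + (2/7)·(9/2) = 6.

6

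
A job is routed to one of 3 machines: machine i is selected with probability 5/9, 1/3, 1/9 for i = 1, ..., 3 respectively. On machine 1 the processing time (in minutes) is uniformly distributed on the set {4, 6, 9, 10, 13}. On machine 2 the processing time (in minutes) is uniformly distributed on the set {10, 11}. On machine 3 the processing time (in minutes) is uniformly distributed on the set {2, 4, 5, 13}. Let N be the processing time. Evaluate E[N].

E[N | machine 1] = (4+6+9+10+13)/5 = 42/5.
E[N | machine 2] = (10+11)/2 = 21/2.
E[N | machine 3] = (2+4+5+13)/4 = 6.
By the law of total expectation,
E[N] = (5/9)·(42/5) + (1/3)·(21/2) + (1/9)·(6) = 53/6.

53/6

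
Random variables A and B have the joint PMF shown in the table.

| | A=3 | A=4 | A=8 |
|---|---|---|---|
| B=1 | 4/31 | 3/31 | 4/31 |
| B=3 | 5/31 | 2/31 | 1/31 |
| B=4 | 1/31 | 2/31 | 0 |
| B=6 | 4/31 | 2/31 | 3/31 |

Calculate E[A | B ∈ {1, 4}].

P(B ∈ {1, 4}) = 14/31.
Σ A·P over the event = 3·(4/31) + 3·(1/31) + 4·(3/31) + 4·(2/31) + 8·(4/31) = 67/31.
E[A | B ∈ {1, 4}] = (67/31) / (14/31) = 67/14.

67/14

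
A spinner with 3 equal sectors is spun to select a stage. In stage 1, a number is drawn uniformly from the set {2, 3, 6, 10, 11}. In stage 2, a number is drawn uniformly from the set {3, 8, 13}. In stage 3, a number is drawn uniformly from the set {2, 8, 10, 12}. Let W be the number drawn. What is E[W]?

112/15

E[W | stage 1] = (2+3+6+10+11)/5 = 32/5.
E[W | stage 2] = (3+8+13)/3 = 8.
E[W | stage 3] = (2+8+10+12)/4 = 8.
By the law of total expectation,
E[W] = (1/3)·(32/5) + (1/3)·(8) + (1/3)·(8) = 112/15.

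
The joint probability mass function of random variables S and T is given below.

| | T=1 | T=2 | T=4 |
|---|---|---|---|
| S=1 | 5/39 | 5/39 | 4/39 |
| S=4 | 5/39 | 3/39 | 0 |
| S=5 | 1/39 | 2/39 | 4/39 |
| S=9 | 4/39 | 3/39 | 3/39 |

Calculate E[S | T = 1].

P(T = 1) = 5/13.
Σ S·P over the event = 1·(5/39) + 4·(5/39) + 5·(1/39) + 9·(4/39) = 22/13.
E[S | T = 1] = (22/13) / (5/13) = 22/5.

22/5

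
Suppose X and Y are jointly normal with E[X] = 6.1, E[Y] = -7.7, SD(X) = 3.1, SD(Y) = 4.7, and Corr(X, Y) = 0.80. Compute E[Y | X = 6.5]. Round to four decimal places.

E[Y | X=x] = μ_Y + ρ(σ_Y/σ_X)(x − μ_X) for jointly normal variables.
E[Y | X=6.5] = -7.7 + (0.80)·(4.7/3.1)·(6.5 − (6.1)) = -7.7 + (1.2129)·(0.4) = -7.2148.

-7.2148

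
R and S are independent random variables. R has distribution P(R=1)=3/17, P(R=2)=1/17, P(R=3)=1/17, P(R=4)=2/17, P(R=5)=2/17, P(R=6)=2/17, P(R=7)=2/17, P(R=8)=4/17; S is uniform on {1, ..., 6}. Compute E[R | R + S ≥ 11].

P(R + S ≥ 11) = 14/51.
Summing R·P(x,y) over outcomes with R + S ≥ 11 gives 2.
E[R | R + S ≥ 11] = (2) / (14/51) = 51/7.

51/7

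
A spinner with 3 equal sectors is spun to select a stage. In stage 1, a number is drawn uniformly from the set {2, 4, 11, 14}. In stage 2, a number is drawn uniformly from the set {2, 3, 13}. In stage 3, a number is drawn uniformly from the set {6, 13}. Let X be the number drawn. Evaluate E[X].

E[X | stage 1] = (2+4+11+14)/4 = 31/4.
E[X | stage 2] = (2+3+13)/3 = 6.
E[X | stage 3] = (6+13)/2 = 19/2.
E[X] = (1/3)·(31/4) + (1/3)·(6) + (1/3)·(19/2) = 31/4.

31/4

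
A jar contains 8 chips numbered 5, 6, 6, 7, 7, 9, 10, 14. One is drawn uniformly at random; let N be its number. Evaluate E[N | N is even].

P(N is even) = 1/2.
Σ over the event: 6·1/4 + 10·1/8 + 14·1/8 = 9/2.
E[N | N is even] = (9/2) / (1/2) = 9.

9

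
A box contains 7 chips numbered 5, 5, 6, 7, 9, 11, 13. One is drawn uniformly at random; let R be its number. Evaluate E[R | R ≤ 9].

32/5

P(R ≤ 9) = 5/7.
Σ over the event: 5·2/7 + 6·1/7 + 7·1/7 + 9·1/7 = 32/7.
E[R | R ≤ 9] = (32/7) / (5/7) = 32/5.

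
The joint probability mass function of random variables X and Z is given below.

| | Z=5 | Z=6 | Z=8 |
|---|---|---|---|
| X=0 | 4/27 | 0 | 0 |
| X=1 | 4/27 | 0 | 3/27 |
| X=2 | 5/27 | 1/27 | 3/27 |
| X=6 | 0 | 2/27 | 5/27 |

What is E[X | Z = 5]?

P(Z = 5) = 13/27.
Σ X·P over the event = 0·(4/27) + 1·(4/27) + 2·(5/27) = 14/27.
E[X | Z = 5] = (14/27) / (13/27) = 14/13.

14/13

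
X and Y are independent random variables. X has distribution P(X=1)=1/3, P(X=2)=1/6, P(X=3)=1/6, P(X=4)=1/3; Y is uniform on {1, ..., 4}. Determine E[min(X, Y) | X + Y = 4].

5/4

P(X + Y = 4) = 1/6.
Summing min(X,Y)·P(x,y) over outcomes with X + Y = 4 gives 5/24.
E[min(X, Y) | X + Y = 4] = (5/24) / (1/6) = 5/4.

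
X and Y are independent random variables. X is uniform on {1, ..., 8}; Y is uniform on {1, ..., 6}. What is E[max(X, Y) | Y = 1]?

9/2

P(Y = 1) = 1/6.
Summing max(X,Y)·P(x,y) over outcomes with Y = 1 gives 3/4.
E[max(X, Y) | Y = 1] = (3/4) / (1/6) = 9/2.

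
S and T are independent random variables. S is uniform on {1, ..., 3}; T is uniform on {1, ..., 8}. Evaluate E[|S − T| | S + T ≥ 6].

19/5

P(S + T ≥ 6) = 5/8.
Summing |S−T|·P(x,y) over outcomes with S + T ≥ 6 gives 19/8.
E[|S − T| | S + T ≥ 6] = (19/8) / (5/8) = 19/5.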